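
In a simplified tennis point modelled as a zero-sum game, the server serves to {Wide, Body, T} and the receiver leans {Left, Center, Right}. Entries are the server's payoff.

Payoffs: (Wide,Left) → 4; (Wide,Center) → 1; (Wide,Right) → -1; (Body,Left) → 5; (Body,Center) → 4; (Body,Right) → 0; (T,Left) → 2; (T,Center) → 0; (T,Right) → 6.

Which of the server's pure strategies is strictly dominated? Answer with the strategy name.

Body gives a strictly higher payoff than Wide against every column: 5 > 4, 4 > 1, 0 > -1.
So Wide is strictly dominated and the server never plays it.

Wide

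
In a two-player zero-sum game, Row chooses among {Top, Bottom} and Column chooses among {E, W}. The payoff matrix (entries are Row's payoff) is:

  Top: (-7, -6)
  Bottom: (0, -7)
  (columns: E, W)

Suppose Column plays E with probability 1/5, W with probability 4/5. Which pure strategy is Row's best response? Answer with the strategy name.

Expected payoff of Top: (1/5)·(-7) + (4/5)·(-6) = -31/5.
Expected payoff of Bottom: (1/5)·0 + (4/5)·(-7) = -28/5.
The largest is -28/5, so Row's best response is Bottom.

Bottom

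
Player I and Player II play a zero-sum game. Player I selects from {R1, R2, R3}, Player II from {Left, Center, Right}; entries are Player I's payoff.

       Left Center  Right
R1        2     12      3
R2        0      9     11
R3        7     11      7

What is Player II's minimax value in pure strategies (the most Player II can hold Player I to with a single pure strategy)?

7

Column maxima: Left → 7, Center → 12, Right → 11.
The smallest of these is 7.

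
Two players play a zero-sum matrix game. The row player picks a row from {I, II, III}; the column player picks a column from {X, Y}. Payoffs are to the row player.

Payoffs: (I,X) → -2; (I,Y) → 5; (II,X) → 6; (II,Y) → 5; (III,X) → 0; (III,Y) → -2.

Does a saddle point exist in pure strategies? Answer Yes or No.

Yes

Row minima: I → -2, II → 5, III → -2; maximin = 5.
Column maxima: X → 6, Y → 5; minimax = 5.
maximin = minimax = 5, so a saddle point exists.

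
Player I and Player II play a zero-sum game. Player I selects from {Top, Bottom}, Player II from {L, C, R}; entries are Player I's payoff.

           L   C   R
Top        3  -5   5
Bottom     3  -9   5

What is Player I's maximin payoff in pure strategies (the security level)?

Row minima: Top → -5, Bottom → -9.
The best of these is -5.

-5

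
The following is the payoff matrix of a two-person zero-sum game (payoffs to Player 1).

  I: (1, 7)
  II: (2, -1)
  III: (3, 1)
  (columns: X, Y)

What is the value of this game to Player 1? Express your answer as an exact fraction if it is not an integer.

5/2

Row minima: I → 1, II → -1, III → 1; maximin = 1.
Column maxima: X → 3, Y → 7; minimax = 3.
1 ≠ 3, so there is no saddle point; optimal play is mixed.
II is strictly dominated by III, so Player 1 never plays it.
On the remaining 2×2 (I, III vs X, Y):
Let Player 1 play I with probability p. Expected payoff against X: 1p + 3(1−p) = −2p + 3; against Y: 7p + 1(1−p) = 6p + 1.
Setting these equal: −2p + 3 = 6p + 1 ⇒ −8p = -2 ⇒ p = 1/4, and the value is (-2)·(1/4) + 3 = 5/2.
For Player 2: with q = P(X), equating I's and III's payoffs gives −6q + 7 = 2q + 1 ⇒ q = 3/4.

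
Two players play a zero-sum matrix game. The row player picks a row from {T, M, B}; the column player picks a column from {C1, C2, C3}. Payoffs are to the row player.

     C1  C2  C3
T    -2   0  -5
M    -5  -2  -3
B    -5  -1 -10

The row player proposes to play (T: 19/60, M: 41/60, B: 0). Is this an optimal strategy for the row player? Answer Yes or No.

Against C1 this mix gives (19/60)·(-2) + (41/60)·(-5) = -81/20.
Against C2 this mix gives (19/60)·0 + (41/60)·(-2) = -41/30.
Against C3 this mix gives (19/60)·(-5) + (41/60)·(-3) = -109/30.
The column player will play C1, holding the row player to -81/20. Shifting weight toward the row that does better against C1 would raise this floor (the equalizing mix achieves -19/5 against both C1 and C3), so the proposed strategy is not optimal.

No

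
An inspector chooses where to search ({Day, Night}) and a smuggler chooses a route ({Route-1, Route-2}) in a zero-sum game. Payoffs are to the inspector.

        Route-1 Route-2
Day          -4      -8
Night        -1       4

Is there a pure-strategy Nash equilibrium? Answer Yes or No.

Row minima: Day → -8, Night → -1; maximin = -1.
Column maxima: Route-1 → -1, Route-2 → 4; minimax = -1.
maximin = minimax = -1, so a saddle point exists.

Yes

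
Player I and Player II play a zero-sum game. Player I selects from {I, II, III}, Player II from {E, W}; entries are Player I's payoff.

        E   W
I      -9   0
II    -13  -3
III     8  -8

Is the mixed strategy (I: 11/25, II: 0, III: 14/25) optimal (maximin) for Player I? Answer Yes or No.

Against E this mix gives (11/25)·(-9) + (14/25)·8 = 13/25.
Against W this mix gives (11/25)·0 + (14/25)·(-8) = -112/25.
Player II will play W, holding Player I to -112/25. Shifting weight toward the row that does better against W would raise this floor (the equalizing mix achieves -72/25 against both W and E), so the proposed strategy is not optimal.

No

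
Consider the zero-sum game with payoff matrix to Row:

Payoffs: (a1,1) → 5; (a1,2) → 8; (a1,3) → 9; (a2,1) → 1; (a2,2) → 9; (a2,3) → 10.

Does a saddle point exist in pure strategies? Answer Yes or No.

Yes

Row minima: a1 → 5, a2 → 1; maximin = 5.
Column maxima: 1 → 5, 2 → 9, 3 → 10; minimax = 5.
maximin = minimax = 5, so a saddle point exists.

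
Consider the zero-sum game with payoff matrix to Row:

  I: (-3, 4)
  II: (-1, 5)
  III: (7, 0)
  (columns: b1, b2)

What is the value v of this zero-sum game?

35/13

Row minima: I → -3, II → -1, III → 0; maximin = 0.
Column maxima: b1 → 7, b2 → 5; minimax = 5.
0 ≠ 5, so there is no saddle point; optimal play is mixed.
I is strictly dominated by II, so Row never plays it.
On the remaining 2×2 (II, III vs b1, b2):
Let Row play II with probability p. Expected payoff against b1: (-1)p + 7(1−p) = −8p + 7; against b2: 5p + 0(1−p) = 5p.
Setting these equal: −8p + 7 = 5p ⇒ −13p = -7 ⇒ p = 7/13, and the value is (-8)·(7/13) + 7 = 35/13.
For Column: with q = P(b1), equating II's and III's payoffs gives −6q + 5 = 7q ⇒ q = 5/13.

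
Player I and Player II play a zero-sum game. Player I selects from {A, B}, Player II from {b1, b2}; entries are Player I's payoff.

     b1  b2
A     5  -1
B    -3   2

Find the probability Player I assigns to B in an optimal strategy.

Row minima: A → -1, B → -3; maximin = -1.
Column maxima: b1 → 5, b2 → 2; minimax = 2.
-1 ≠ 2, so there is no saddle point; optimal play is mixed.
Let Player I play A with probability p. Expected payoff against b1: 5p + (-3)(1−p) = 8p − 3; against b2: (-1)p + 2(1−p) = −3p + 2.
Setting these equal: 8p − 3 = −3p + 2 ⇒ 11p = 5 ⇒ p = 5/11, and the value is (8)·(5/11) − 3 = 7/11.
For Player II: with q = P(b1), equating A's and B's payoffs gives 6q − 1 = −5q + 2 ⇒ q = 3/11.

6/11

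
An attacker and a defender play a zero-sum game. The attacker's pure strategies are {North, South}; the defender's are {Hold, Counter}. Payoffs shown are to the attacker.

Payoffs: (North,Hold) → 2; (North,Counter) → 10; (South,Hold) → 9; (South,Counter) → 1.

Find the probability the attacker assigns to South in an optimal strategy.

Row minima: North → 2, South → 1; maximin = 2.
Column maxima: Hold → 9, Counter → 10; minimax = 9.
2 ≠ 9, so there is no saddle point; optimal play is mixed.
Let the attacker play North with probability p. Expected payoff against Hold: 2p + 9(1−p) = −7p + 9; against Counter: 10p + 1(1−p) = 9p + 1.
Setting these equal: −7p + 9 = 9p + 1 ⇒ −16p = -8 ⇒ p = 1/2, and the value is (-7)·(1/2) + 9 = 11/2.
For the defender: with q = P(Hold), equating North's and South's payoffs gives −8q + 10 = 8q + 1 ⇒ q = 9/16.

1/2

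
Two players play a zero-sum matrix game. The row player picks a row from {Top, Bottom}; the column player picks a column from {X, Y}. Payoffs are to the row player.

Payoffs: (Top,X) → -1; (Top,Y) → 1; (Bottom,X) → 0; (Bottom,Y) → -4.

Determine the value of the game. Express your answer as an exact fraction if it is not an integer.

Row minima: Top → -1, Bottom → -4; maximin = -1.
Column maxima: X → 0, Y → 1; minimax = 0.
-1 ≠ 0, so there is no saddle point; optimal play is mixed.
Let the row player play Top with probability p. Expected payoff against X: (-1)p + 0(1−p) = −p; against Y: 1p + (-4)(1−p) = 5p − 4.
Setting these equal: −p = 5p − 4 ⇒ −6p = -4 ⇒ p = 2/3, and the value is (-1)·(2/3) = -2/3.
For the column player: with q = P(X), equating Top's and Bottom's payoffs gives −2q + 1 = 4q − 4 ⇒ q = 5/6.

-2/3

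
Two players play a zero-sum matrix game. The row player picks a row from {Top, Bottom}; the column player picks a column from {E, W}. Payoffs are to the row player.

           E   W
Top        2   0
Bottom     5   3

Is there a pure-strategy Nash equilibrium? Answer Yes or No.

Row minima: Top → 0, Bottom → 3; maximin = 3.
Column maxima: E → 5, W → 3; minimax = 3.
maximin = minimax = 3, so a saddle point exists.

Yes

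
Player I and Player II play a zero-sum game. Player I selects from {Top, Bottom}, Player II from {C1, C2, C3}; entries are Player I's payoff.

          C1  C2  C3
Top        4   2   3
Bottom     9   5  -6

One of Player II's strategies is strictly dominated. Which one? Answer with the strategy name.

C2 holds Player I's payoff strictly below C1 in every row: 2 < 4, 5 < 9.
So C1 is strictly dominated for Player II.

C1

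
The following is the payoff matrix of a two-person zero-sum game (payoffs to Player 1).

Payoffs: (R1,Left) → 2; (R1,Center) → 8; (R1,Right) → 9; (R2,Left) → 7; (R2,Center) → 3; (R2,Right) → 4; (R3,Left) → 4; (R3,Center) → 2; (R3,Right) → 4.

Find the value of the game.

5

Row minima: R1 → 2, R2 → 3, R3 → 2; maximin = 3.
Column maxima: Left → 7, Center → 8, Right → 9; minimax = 7.
3 ≠ 7, so there is no saddle point; optimal play is mixed.
Right is strictly dominated by Center (it gives Player 1 strictly more in every row), so Player 2 never plays it.
With Right eliminated, R3 is strictly dominated by R2 (R2 gives Player 1 strictly more in every remaining column), so Player 1 never plays it.
On the remaining 2×2 (R1, R2 vs Left, Center):
Let Player 1 play R1 with probability p. Expected payoff against Left: 2p + 7(1−p) = −5p + 7; against Center: 8p + 3(1−p) = 5p + 3.
Setting these equal: −5p + 7 = 5p + 3 ⇒ −10p = -4 ⇒ p = 2/5, and the value is (-5)·(2/5) + 7 = 5.
For Player 2: with q = P(Left), equating R1's and R2's payoffs gives −6q + 8 = 4q + 3 ⇒ q = 1/2.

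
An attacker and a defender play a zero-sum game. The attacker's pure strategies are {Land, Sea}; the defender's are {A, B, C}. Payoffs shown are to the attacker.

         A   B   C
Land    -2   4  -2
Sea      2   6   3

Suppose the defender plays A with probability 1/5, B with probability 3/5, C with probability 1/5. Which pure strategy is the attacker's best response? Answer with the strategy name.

Sea

Expected payoff of Land: (1/5)·(-2) + (3/5)·4 + (1/5)·(-2) = 8/5.
Expected payoff of Sea: (1/5)·2 + (3/5)·6 + (1/5)·3 = 23/5.
The largest is 23/5, so the attacker's best response is Sea.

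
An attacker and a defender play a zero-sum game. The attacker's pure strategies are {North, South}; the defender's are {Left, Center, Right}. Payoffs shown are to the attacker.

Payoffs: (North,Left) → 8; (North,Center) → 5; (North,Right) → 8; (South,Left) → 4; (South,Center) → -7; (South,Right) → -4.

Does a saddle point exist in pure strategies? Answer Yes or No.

Yes

Row minima: North → 5, South → -7; maximin = 5.
Column maxima: Left → 8, Center → 5, Right → 8; minimax = 5.
maximin = minimax = 5, so a saddle point exists.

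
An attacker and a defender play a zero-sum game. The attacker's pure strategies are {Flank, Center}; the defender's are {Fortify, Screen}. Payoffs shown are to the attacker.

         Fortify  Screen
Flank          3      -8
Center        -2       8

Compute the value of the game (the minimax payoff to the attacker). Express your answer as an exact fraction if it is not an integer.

Row minima: Flank → -8, Center → -2; maximin = -2.
Column maxima: Fortify → 3, Screen → 8; minimax = 3.
-2 ≠ 3, so there is no saddle point; optimal play is mixed.
Let the attacker play Flank with probability p. Expected payoff against Fortify: 3p + (-2)(1−p) = 5p − 2; against Screen: (-8)p + 8(1−p) = −16p + 8.
Setting these equal: 5p − 2 = −16p + 8 ⇒ 21p = 10 ⇒ p = 10/21, and the value is (5)·(10/21) − 2 = 8/21.
For the defender: with q = P(Fortify), equating Flank's and Center's payoffs gives 11q − 8 = −10q + 8 ⇒ q = 16/21.

8/21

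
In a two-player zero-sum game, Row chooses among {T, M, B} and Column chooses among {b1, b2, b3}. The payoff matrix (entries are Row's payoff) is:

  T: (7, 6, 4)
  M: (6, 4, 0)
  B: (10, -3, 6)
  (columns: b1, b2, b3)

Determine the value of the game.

48/11

Row minima: T → 4, M → 0, B → -3; maximin = 4.
Column maxima: b1 → 10, b2 → 6, b3 → 6; minimax = 6.
4 ≠ 6, so there is no saddle point; optimal play is mixed.
M is strictly dominated by T, so Row never plays it.
b1 is strictly dominated by b2 (it gives Row strictly more in every row), so Column never plays it.
On the remaining 2×2 (T, B vs b2, b3):
Let Row play T with probability p. Expected payoff against b2: 6p + (-3)(1−p) = 9p − 3; against b3: 4p + 6(1−p) = −2p + 6.
Setting these equal: 9p − 3 = −2p + 6 ⇒ 11p = 9 ⇒ p = 9/11, and the value is (9)·(9/11) − 3 = 48/11.
For Column: with q = P(b2), equating T's and B's payoffs gives 2q + 4 = −9q + 6 ⇒ q = 2/11.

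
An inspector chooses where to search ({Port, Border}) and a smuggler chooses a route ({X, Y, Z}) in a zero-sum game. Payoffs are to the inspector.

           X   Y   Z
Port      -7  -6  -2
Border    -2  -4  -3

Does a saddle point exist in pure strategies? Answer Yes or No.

Yes

Row minima: Port → -7, Border → -4; maximin = -4.
Column maxima: X → -2, Y → -4, Z → -2; minimax = -4.
maximin = minimax = -4, so a saddle point exists.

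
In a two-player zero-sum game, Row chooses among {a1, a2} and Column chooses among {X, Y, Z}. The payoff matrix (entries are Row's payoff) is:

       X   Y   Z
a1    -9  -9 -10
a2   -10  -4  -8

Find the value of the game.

-28/3

Row minima: a1 → -10, a2 → -10; maximin = -10.
Column maxima: X → -9, Y → -4, Z → -8; minimax = -9.
-10 ≠ -9, so there is no saddle point; optimal play is mixed.
Y is strictly dominated by Z (it gives Row strictly more in every row), so Column never plays it.
On the remaining 2×2 (a1, a2 vs X, Z):
Let Row play a1 with probability p. Expected payoff against X: (-9)p + (-10)(1−p) = p − 10; against Z: (-10)p + (-8)(1−p) = −2p − 8.
Setting these equal: p − 10 = −2p − 8 ⇒ 3p = 2 ⇒ p = 2/3, and the value is (1)·(2/3) − 10 = -28/3.
For Column: with q = P(X), equating a1's and a2's payoffs gives q − 10 = −2q − 8 ⇒ q = 2/3.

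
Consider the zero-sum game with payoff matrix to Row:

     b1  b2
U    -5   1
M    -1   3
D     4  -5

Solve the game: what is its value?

7/13

Row minima: U → -5, M → -1, D → -5; maximin = -1.
Column maxima: b1 → 4, b2 → 3; minimax = 3.
-1 ≠ 3, so there is no saddle point; optimal play is mixed.
U is strictly dominated by M, so Row never plays it.
On the remaining 2×2 (M, D vs b1, b2):
Let Row play M with probability p. Expected payoff against b1: (-1)p + 4(1−p) = −5p + 4; against b2: 3p + (-5)(1−p) = 8p − 5.
Setting these equal: −5p + 4 = 8p − 5 ⇒ −13p = -9 ⇒ p = 9/13, and the value is (-5)·(9/13) + 4 = 7/13.
For Column: with q = P(b1), equating M's and D's payoffs gives −4q + 3 = 9q − 5 ⇒ q = 8/13.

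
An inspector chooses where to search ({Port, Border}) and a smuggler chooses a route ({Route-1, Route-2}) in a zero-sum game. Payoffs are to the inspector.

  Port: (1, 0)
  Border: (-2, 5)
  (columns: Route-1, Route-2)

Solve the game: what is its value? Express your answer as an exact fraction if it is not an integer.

Row minima: Port → 0, Border → -2; maximin = 0.
Column maxima: Route-1 → 1, Route-2 → 5; minimax = 1.
0 ≠ 1, so there is no saddle point; optimal play is mixed.
Let the inspector play Port with probability p. Expected payoff against Route-1: 1p + (-2)(1−p) = 3p − 2; against Route-2: 0p + 5(1−p) = −5p + 5.
Setting these equal: 3p − 2 = −5p + 5 ⇒ 8p = 7 ⇒ p = 7/8, and the value is (3)·(7/8) − 2 = 5/8.
For the smuggler: with q = P(Route-1), equating Port's and Border's payoffs gives q = −7q + 5 ⇒ q = 5/8.

5/8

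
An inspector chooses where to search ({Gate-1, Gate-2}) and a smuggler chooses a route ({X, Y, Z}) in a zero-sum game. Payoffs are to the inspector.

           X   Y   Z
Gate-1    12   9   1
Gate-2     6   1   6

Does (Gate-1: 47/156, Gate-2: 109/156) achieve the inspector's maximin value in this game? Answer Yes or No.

Against X this mix gives (47/156)·12 + (109/156)·6 = 203/26.
Against Y this mix gives (47/156)·9 + (109/156)·1 = 133/39.
Against Z this mix gives (47/156)·1 + (109/156)·6 = 701/156.
The smuggler will play Y, holding the inspector to 133/39. Shifting weight toward the row that does better against Y would raise this floor (the equalizing mix achieves 53/13 against both Y and Z), so the proposed strategy is not optimal.

No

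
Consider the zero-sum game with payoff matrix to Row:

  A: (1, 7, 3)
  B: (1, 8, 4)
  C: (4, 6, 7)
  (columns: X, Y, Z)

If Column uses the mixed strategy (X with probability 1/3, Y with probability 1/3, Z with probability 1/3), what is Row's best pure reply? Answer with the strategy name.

C

Expected payoff of A: (1/3)·1 + (1/3)·7 + (1/3)·3 = 11/3.
Expected payoff of B: (1/3)·1 + (1/3)·8 + (1/3)·4 = 13/3.
Expected payoff of C: (1/3)·4 + (1/3)·6 + (1/3)·7 = 17/3.
The largest is 17/3, so Row's best response is C.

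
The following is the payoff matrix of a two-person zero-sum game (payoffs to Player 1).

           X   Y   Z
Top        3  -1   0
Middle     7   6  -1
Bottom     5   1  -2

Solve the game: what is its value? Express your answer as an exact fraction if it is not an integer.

-1/8

Row minima: Top → -1, Middle → -1, Bottom → -2; maximin = -1.
Column maxima: X → 7, Y → 6, Z → 0; minimax = 0.
-1 ≠ 0, so there is no saddle point; optimal play is mixed.
Bottom is strictly dominated by Middle, so Player 1 never plays it.
X is strictly dominated by Y (it gives Player 1 strictly more in every row), so Player 2 never plays it.
On the remaining 2×2 (Top, Middle vs Y, Z):
Let Player 1 play Top with probability p. Expected payoff against Y: (-1)p + 6(1−p) = −7p + 6; against Z: 0p + (-1)(1−p) = p − 1.
Setting these equal: −7p + 6 = p − 1 ⇒ −8p = -7 ⇒ p = 7/8, and the value is (-7)·(7/8) + 6 = -1/8.
For Player 2: with q = P(Y), equating Top's and Middle's payoffs gives −q = 7q − 1 ⇒ q = 1/8.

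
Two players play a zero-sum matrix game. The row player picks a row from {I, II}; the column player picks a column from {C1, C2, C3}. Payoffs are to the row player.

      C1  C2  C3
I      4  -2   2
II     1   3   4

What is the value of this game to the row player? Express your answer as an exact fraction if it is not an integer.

7/4

Row minima: I → -2, II → 1; maximin = 1.
Column maxima: C1 → 4, C2 → 3, C3 → 4; minimax = 3.
1 ≠ 3, so there is no saddle point; optimal play is mixed.
C3 is strictly dominated by C2 (it gives the row player strictly more in every row), so the column player never plays it.
On the remaining 2×2 (I, II vs C1, C2):
Let the row player play I with probability p. Expected payoff against C1: 4p + 1(1−p) = 3p + 1; against C2: (-2)p + 3(1−p) = −5p + 3.
Setting these equal: 3p + 1 = −5p + 3 ⇒ 8p = 2 ⇒ p = 1/4, and the value is (3)·(1/4) + 1 = 7/4.
For the column player: with q = P(C1), equating I's and II's payoffs gives 6q − 2 = −2q + 3 ⇒ q = 5/8.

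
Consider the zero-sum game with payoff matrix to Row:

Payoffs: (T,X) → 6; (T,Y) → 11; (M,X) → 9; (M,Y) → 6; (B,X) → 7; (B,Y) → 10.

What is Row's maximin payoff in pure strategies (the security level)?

7

Row minima: T → 6, M → 6, B → 7.
The best of these is 7.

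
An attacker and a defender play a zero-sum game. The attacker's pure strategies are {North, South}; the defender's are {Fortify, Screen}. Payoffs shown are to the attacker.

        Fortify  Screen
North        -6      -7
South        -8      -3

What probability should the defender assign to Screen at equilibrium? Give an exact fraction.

Row minima: North → -7, South → -8; maximin = -7.
Column maxima: Fortify → -6, Screen → -3; minimax = -6.
-7 ≠ -6, so there is no saddle point; optimal play is mixed.
Let the attacker play North with probability p. Expected payoff against Fortify: (-6)p + (-8)(1−p) = 2p − 8; against Screen: (-7)p + (-3)(1−p) = −4p − 3.
Setting these equal: 2p − 8 = −4p − 3 ⇒ 6p = 5 ⇒ p = 5/6, and the value is (2)·(5/6) − 8 = -19/3.
For the defender: with q = P(Fortify), equating North's and South's payoffs gives q − 7 = −5q − 3 ⇒ q = 2/3.

1/3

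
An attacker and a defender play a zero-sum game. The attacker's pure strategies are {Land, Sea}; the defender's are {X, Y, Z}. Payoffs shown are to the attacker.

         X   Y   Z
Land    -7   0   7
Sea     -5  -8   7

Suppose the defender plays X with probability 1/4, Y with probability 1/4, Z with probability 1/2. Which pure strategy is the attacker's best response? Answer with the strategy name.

Land

Expected payoff of Land: (1/4)·(-7) + (1/4)·0 + (1/2)·7 = 7/4.
Expected payoff of Sea: (1/4)·(-5) + (1/4)·(-8) + (1/2)·7 = 1/4.
The largest is 7/4, so the attacker's best response is Land.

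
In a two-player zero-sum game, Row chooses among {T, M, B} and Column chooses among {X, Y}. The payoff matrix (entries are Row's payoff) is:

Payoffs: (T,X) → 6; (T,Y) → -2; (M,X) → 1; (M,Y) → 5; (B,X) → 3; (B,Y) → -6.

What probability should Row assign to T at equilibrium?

Row minima: T → -2, M → 1, B → -6; maximin = 1.
Column maxima: X → 6, Y → 5; minimax = 5.
1 ≠ 5, so there is no saddle point; optimal play is mixed.
B is strictly dominated by T, so Row never plays it.
On the remaining 2×2 (T, M vs X, Y):
Let Row play T with probability p. Expected payoff against X: 6p + 1(1−p) = 5p + 1; against Y: (-2)p + 5(1−p) = −7p + 5.
Setting these equal: 5p + 1 = −7p + 5 ⇒ 12p = 4 ⇒ p = 1/3, and the value is (5)·(1/3) + 1 = 8/3.
For Column: with q = P(X), equating T's and M's payoffs gives 8q − 2 = −4q + 5 ⇒ q = 7/12.

1/3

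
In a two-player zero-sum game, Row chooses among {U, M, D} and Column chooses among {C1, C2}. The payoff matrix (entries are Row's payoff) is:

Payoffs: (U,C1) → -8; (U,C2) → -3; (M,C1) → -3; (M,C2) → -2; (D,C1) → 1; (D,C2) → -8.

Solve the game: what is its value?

-13/5

Row minima: U → -8, M → -3, D → -8; maximin = -3.
Column maxima: C1 → 1, C2 → -2; minimax = -2.
-3 ≠ -2, so there is no saddle point; optimal play is mixed.
U is strictly dominated by M, so Row never plays it.
On the remaining 2×2 (M, D vs C1, C2):
Let Row play M with probability p. Expected payoff against C1: (-3)p + 1(1−p) = −4p + 1; against C2: (-2)p + (-8)(1−p) = 6p − 8.
Setting these equal: −4p + 1 = 6p − 8 ⇒ −10p = -9 ⇒ p = 9/10, and the value is (-4)·(9/10) + 1 = -13/5.
For Column: with q = P(C1), equating M's and D's payoffs gives −q − 2 = 9q − 8 ⇒ q = 3/5.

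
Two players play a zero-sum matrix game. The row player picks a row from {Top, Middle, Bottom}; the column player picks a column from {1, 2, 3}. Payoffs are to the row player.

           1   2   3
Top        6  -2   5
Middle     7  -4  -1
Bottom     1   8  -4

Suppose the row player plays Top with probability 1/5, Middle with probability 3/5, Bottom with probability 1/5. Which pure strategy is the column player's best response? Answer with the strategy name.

If the column player plays 1, the row player's expected payoff is (1/5)·6 + (3/5)·7 + (1/5)·1 = 28/5.
If the column player plays 2, the row player's expected payoff is (1/5)·(-2) + (3/5)·(-4) + (1/5)·8 = -6/5.
If the column player plays 3, the row player's expected payoff is (1/5)·5 + (3/5)·(-1) + (1/5)·(-4) = -2/5.
The column player minimizes the row player's payoff; the smallest is -6/5, so the best response is 2.

2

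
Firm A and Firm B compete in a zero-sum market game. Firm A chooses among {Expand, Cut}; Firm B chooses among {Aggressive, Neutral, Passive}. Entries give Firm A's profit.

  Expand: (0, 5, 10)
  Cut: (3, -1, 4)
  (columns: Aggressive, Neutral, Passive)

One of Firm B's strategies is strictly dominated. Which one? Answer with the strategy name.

Passive

Aggressive holds Firm A's payoff strictly below Passive in every row: 0 < 10, 3 < 4.
So Passive is strictly dominated for Firm B.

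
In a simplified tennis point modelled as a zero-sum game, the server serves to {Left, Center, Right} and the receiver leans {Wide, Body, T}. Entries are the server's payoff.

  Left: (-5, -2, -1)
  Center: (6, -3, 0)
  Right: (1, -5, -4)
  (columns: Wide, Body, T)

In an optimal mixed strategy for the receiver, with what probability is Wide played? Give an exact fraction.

Row minima: Left → -5, Center → -3, Right → -5; maximin = -3.
Column maxima: Wide → 6, Body → -2, T → 0; minimax = -2.
-3 ≠ -2, so there is no saddle point; optimal play is mixed.
Right is strictly dominated by Center, so the server never plays it.
T is strictly dominated by Body (it gives the server strictly more in every row), so the receiver never plays it.
On the remaining 2×2 (Left, Center vs Wide, Body):
Let the server play Left with probability p. Expected payoff against Wide: (-5)p + 6(1−p) = −11p + 6; against Body: (-2)p + (-3)(1−p) = p − 3.
Setting these equal: −11p + 6 = p − 3 ⇒ −12p = -9 ⇒ p = 3/4, and the value is (-11)·(3/4) + 6 = -9/4.
For the receiver: with q = P(Wide), equating Left's and Center's payoffs gives −3q − 2 = 9q − 3 ⇒ q = 1/12.

1/12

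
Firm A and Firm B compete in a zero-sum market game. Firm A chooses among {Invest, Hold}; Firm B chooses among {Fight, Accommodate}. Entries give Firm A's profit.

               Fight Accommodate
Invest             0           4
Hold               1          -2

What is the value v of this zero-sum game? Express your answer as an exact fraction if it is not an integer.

Row minima: Invest → 0, Hold → -2; maximin = 0.
Column maxima: Fight → 1, Accommodate → 4; minimax = 1.
0 ≠ 1, so there is no saddle point; optimal play is mixed.
Let Firm A play Invest with probability p. Expected payoff against Fight: 0p + 1(1−p) = −p + 1; against Accommodate: 4p + (-2)(1−p) = 6p − 2.
Setting these equal: −p + 1 = 6p − 2 ⇒ −7p = -3 ⇒ p = 3/7, and the value is (-1)·(3/7) + 1 = 4/7.
For Firm B: with q = P(Fight), equating Invest's and Hold's payoffs gives −4q + 4 = 3q − 2 ⇒ q = 6/7.

4/7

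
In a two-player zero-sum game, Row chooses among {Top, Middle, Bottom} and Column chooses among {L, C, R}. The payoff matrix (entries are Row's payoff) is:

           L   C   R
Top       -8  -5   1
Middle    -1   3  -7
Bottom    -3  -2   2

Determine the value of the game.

-23/11

Row minima: Top → -8, Middle → -7, Bottom → -3; maximin = -3.
Column maxima: L → -1, C → 3, R → 2; minimax = -1.
-3 ≠ -1, so there is no saddle point; optimal play is mixed.
Top is strictly dominated by Bottom, so Row never plays it.
C is strictly dominated by L (it gives Row strictly more in every row), so Column never plays it.
On the remaining 2×2 (Middle, Bottom vs L, R):
Let Row play Middle with probability p. Expected payoff against L: (-1)p + (-3)(1−p) = 2p − 3; against R: (-7)p + 2(1−p) = −9p + 2.
Setting these equal: 2p − 3 = −9p + 2 ⇒ 11p = 5 ⇒ p = 5/11, and the value is (2)·(5/11) − 3 = -23/11.
For Column: with q = P(L), equating Middle's and Bottom's payoffs gives 6q − 7 = −5q + 2 ⇒ q = 9/11.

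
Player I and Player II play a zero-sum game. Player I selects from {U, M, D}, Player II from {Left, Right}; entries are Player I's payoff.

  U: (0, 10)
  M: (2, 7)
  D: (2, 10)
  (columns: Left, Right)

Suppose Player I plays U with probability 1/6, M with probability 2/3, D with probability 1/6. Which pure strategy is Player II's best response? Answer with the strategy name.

If Player II plays Left, Player I's expected payoff is (1/6)·0 + (2/3)·2 + (1/6)·2 = 5/3.
If Player II plays Right, Player I's expected payoff is (1/6)·10 + (2/3)·7 + (1/6)·10 = 8.
Player II minimizes Player I's payoff; the smallest is 5/3, so the best response is Left.

Left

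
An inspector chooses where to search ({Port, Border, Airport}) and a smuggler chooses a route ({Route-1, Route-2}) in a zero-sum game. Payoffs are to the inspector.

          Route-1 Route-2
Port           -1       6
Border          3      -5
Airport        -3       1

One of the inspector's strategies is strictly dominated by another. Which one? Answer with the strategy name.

Port gives a strictly higher payoff than Airport against every column: -1 > -3, 6 > 1.
So Airport is strictly dominated and the inspector never plays it.

Airport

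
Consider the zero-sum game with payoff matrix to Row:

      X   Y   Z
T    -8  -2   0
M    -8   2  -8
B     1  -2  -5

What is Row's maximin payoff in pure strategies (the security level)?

Row minima: T → -8, M → -8, B → -5.
The best of these is -5.

-5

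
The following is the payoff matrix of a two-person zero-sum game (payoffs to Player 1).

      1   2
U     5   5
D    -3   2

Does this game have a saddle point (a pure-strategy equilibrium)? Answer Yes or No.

Row minima: U → 5, D → -3; maximin = 5.
Column maxima: 1 → 5, 2 → 5; minimax = 5.
maximin = minimax = 5, so a saddle point exists.

Yes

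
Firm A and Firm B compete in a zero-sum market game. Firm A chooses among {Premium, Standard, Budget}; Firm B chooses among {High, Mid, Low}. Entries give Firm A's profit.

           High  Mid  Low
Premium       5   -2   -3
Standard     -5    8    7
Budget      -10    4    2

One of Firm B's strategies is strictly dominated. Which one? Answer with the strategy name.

Mid

Low holds Firm A's payoff strictly below Mid in every row: -3 < -2, 7 < 8, 2 < 4.
So Mid is strictly dominated for Firm B.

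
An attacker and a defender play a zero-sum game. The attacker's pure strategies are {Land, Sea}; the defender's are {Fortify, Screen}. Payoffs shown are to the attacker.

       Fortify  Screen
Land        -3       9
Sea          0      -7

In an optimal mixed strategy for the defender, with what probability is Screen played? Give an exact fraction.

3/19

Row minima: Land → -3, Sea → -7; maximin = -3.
Column maxima: Fortify → 0, Screen → 9; minimax = 0.
-3 ≠ 0, so there is no saddle point; optimal play is mixed.
Let the attacker play Land with probability p. Expected payoff against Fortify: (-3)p + 0(1−p) = −3p; against Screen: 9p + (-7)(1−p) = 16p − 7.
Setting these equal: −3p = 16p − 7 ⇒ −19p = -7 ⇒ p = 7/19, and the value is (-3)·(7/19) = -21/19.
For the defender: with q = P(Fortify), equating Land's and Sea's payoffs gives −12q + 9 = 7q − 7 ⇒ q = 16/19.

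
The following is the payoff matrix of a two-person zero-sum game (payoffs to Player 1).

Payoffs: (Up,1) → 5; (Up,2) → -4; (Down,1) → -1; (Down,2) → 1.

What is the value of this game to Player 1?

Row minima: Up → -4, Down → -1; maximin = -1.
Column maxima: 1 → 5, 2 → 1; minimax = 1.
-1 ≠ 1, so there is no saddle point; optimal play is mixed.
Let Player 1 play Up with probability p. Expected payoff against 1: 5p + (-1)(1−p) = 6p − 1; against 2: (-4)p + 1(1−p) = −5p + 1.
Setting these equal: 6p − 1 = −5p + 1 ⇒ 11p = 2 ⇒ p = 2/11, and the value is (6)·(2/11) − 1 = 1/11.
For Player 2: with q = P(1), equating Up's and Down's payoffs gives 9q − 4 = −2q + 1 ⇒ q = 5/11.

1/11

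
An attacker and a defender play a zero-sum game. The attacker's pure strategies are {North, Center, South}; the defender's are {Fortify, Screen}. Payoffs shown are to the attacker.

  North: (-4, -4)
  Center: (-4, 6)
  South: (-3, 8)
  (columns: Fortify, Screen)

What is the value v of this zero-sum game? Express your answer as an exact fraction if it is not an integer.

-3

Row minima: North → -4, Center → -4, South → -3; maximin = -3.
Column maxima: Fortify → -3, Screen → 8; minimax = -3.
Since maximin = minimax = -3, there is a saddle point and the value is -3.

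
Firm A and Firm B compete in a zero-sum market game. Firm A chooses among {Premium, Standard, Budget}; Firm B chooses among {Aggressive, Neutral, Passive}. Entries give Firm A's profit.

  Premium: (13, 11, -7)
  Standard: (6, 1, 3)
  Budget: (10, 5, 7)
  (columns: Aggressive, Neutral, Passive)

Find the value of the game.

Row minima: Premium → -7, Standard → 1, Budget → 5; maximin = 5.
Column maxima: Aggressive → 13, Neutral → 11, Passive → 7; minimax = 7.
5 ≠ 7, so there is no saddle point; optimal play is mixed.
Standard is strictly dominated by Budget, so Firm A never plays it.
Aggressive is strictly dominated by Neutral (it gives Firm A strictly more in every row), so Firm B never plays it.
On the remaining 2×2 (Premium, Budget vs Neutral, Passive):
Let Firm A play Premium with probability p. Expected payoff against Neutral: 11p + 5(1−p) = 6p + 5; against Passive: (-7)p + 7(1−p) = −14p + 7.
Setting these equal: 6p + 5 = −14p + 7 ⇒ 20p = 2 ⇒ p = 1/10, and the value is (6)·(1/10) + 5 = 28/5.
For Firm B: with q = P(Neutral), equating Premium's and Budget's payoffs gives 18q − 7 = −2q + 7 ⇒ q = 7/10.

28/5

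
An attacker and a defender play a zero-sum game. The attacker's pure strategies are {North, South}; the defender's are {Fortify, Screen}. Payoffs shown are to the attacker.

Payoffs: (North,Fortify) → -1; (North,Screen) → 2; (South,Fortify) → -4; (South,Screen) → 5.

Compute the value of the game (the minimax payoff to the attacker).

Row minima: North → -1, South → -4; maximin = -1.
Column maxima: Fortify → -1, Screen → 5; minimax = -1.
Since maximin = minimax = -1, there is a saddle point and the value is -1.

-1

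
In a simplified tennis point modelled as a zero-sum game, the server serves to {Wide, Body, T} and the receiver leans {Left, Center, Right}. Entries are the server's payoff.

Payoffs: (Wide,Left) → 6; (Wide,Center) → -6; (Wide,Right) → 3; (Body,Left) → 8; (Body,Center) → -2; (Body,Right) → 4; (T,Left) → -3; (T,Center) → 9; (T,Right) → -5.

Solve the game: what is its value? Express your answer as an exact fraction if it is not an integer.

Row minima: Wide → -6, Body → -2, T → -5; maximin = -2.
Column maxima: Left → 8, Center → 9, Right → 4; minimax = 4.
-2 ≠ 4, so there is no saddle point; optimal play is mixed.
Wide is strictly dominated by Body, so the server never plays it.
Left is strictly dominated by Right (it gives the server strictly more in every row), so the receiver never plays it.
On the remaining 2×2 (Body, T vs Center, Right):
Let the server play Body with probability p. Expected payoff against Center: (-2)p + 9(1−p) = −11p + 9; against Right: 4p + (-5)(1−p) = 9p − 5.
Setting these equal: −11p + 9 = 9p − 5 ⇒ −20p = -14 ⇒ p = 7/10, and the value is (-11)·(7/10) + 9 = 13/10.
For the receiver: with q = P(Center), equating Body's and T's payoffs gives −6q + 4 = 14q − 5 ⇒ q = 9/20.

13/10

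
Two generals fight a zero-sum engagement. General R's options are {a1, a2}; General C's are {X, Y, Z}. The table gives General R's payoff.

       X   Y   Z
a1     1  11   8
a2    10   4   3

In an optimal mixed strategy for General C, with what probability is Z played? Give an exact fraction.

9/14

Row minima: a1 → 1, a2 → 3; maximin = 3.
Column maxima: X → 10, Y → 11, Z → 8; minimax = 8.
3 ≠ 8, so there is no saddle point; optimal play is mixed.
Y is strictly dominated by Z (it gives General R strictly more in every row), so General C never plays it.
On the remaining 2×2 (a1, a2 vs X, Z):
Let General R play a1 with probability p. Expected payoff against X: 1p + 10(1−p) = −9p + 10; against Z: 8p + 3(1−p) = 5p + 3.
Setting these equal: −9p + 10 = 5p + 3 ⇒ −14p = -7 ⇒ p = 1/2, and the value is (-9)·(1/2) + 10 = 11/2.
For General C: with q = P(X), equating a1's and a2's payoffs gives −7q + 8 = 7q + 3 ⇒ q = 5/14.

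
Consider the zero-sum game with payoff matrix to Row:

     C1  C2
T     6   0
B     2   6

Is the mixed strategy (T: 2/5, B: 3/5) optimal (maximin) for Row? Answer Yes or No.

Against C1 this mix gives (2/5)·6 + (3/5)·2 = 18/5.
Against C2 this mix gives (2/5)·0 + (3/5)·6 = 18/5.
All of Column's active replies (C1, C2) yield 18/5, and no column does worse for Row. The mix makes Column indifferent and guarantees 18/5, so it is optimal.

Yes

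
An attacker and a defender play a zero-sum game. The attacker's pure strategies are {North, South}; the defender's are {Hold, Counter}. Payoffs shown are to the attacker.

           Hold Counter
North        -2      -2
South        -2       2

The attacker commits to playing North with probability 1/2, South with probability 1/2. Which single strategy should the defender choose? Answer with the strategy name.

If the defender plays Hold, the attacker's expected payoff is (1/2)·(-2) + (1/2)·(-2) = -2.
If the defender plays Counter, the attacker's expected payoff is (1/2)·(-2) + (1/2)·2 = 0.
The defender minimizes the attacker's payoff; the smallest is -2, so the best response is Hold.

Hold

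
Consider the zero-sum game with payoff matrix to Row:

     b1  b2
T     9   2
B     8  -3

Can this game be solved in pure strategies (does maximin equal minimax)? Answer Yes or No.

Yes

Row minima: T → 2, B → -3; maximin = 2.
Column maxima: b1 → 9, b2 → 2; minimax = 2.
maximin = minimax = 2, so a saddle point exists.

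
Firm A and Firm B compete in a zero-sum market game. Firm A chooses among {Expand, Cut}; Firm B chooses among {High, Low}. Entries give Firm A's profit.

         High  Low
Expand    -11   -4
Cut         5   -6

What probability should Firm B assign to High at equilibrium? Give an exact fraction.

Row minima: Expand → -11, Cut → -6; maximin = -6.
Column maxima: High → 5, Low → -4; minimax = -4.
-6 ≠ -4, so there is no saddle point; optimal play is mixed.
Let Firm A play Expand with probability p. Expected payoff against High: (-11)p + 5(1−p) = −16p + 5; against Low: (-4)p + (-6)(1−p) = 2p − 6.
Setting these equal: −16p + 5 = 2p − 6 ⇒ −18p = -11 ⇒ p = 11/18, and the value is (-16)·(11/18) + 5 = -43/9.
For Firm B: with q = P(High), equating Expand's and Cut's payoffs gives −7q − 4 = 11q − 6 ⇒ q = 1/9.

1/9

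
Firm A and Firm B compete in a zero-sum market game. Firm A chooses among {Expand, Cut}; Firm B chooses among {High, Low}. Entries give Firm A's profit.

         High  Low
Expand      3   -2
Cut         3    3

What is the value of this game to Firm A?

Row minima: Expand → -2, Cut → 3; maximin = 3.
Column maxima: High → 3, Low → 3; minimax = 3.
Since maximin = minimax = 3, there is a saddle point and the value is 3.

3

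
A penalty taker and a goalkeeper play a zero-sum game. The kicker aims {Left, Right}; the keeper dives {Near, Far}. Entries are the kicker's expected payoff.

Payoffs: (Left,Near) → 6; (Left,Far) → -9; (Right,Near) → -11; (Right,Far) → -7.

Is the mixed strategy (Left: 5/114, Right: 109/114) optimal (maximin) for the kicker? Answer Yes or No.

Against Near this mix gives (5/114)·6 + (109/114)·(-11) = -1169/114.
Against Far this mix gives (5/114)·(-9) + (109/114)·(-7) = -404/57.
The keeper will play Near, holding the kicker to -1169/114. Shifting weight toward the row that does better against Near would raise this floor (the equalizing mix achieves -141/19 against both Near and Far), so the proposed strategy is not optimal.

No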